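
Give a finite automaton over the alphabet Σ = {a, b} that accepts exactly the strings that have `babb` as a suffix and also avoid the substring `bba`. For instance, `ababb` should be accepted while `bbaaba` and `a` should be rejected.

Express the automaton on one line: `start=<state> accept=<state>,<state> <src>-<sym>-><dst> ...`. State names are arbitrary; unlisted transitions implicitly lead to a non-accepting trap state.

start=q0 accept=q5 q0-a->q0 q0-b->q1 q1-a->q2 q1-b->q3 q2-a->q0 q2-b->q4 q3-a->q3 q3-b->q3 q4-a->q2 q4-b->q5 q5-a->q3 q5-b->q3

Build one automaton per condition and run them in lockstep. The first has 5 states tracking how much of the suffix `babb` has currently been matched; the second has 4 states tracking partial matches of the forbidden pattern `bba`. A product state is a pair (one from each), accepting exactly when both do. Equivalent product states are then merged.
        a   b  
>  q0   q0  q1 
   q1   q2  q3 
   q2   q0  q4 
   q3   q3  q3 
   q4   q2  q5 
 * q5   q3  q3 
(> = start, * = accepting)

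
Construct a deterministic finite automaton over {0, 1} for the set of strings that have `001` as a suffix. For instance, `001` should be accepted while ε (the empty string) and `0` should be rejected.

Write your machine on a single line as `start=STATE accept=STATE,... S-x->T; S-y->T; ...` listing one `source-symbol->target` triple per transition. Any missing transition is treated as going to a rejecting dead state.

start=q0; accept=q3; q0-0->q1; q0-1->q0; q1-0->q2; q1-1->q0; q2-0->q2; q2-1->q3; q3-0->q1; q3-1->q0

Remember how much of `001` the current input suffix matches. State q0 means no match yet; q1 means the last symbol is `0`; q2 means the last 2 symbols are `00`; q3 means the last 3 symbols are `001`. Only q3 accepts. On a mismatch, fall back to the longest proper suffix that is still a prefix of `001`.
4 states suffice.
        0   1  
>  q0   q1  q0 
   q1   q2  q0 
   q2   q2  q3 
 * q3   q1  q0 
(> = start, * = accepting)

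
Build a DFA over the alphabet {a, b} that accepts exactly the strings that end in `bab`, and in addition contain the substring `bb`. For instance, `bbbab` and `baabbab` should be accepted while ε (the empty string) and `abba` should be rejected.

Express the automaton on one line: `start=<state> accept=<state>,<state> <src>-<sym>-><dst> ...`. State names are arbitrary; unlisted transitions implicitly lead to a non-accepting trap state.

start=q0 accept=q5 q0-a->q0 q0-b->q1 q1-a->q0 q1-b->q2 q2-a->q3 q2-b->q2 q3-a->q4 q3-b->q5 q4-a->q4 q4-b->q2 q5-a->q3 q5-b->q2

Run two small machines in parallel and take their product. One (4 states) tracks how much of the suffix `bab` has currently been matched; the other (3 states) tracks whether and how much of `bb` has been seen. Each combined state is a pair, one component from each; accept when both components accept. Minimizing collapses redundant product states.
6 states suffice.
        a   b  
>  q0   q0  q1 
   q1   q0  q2 
   q2   q3  q2 
   q3   q4  q5 
   q4   q4  q2 
 * q5   q3  q2 
(> = start, * = accepting)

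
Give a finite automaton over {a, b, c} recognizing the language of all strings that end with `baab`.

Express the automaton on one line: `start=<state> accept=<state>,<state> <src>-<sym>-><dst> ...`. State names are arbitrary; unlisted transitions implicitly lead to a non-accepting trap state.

start=q0 accept=q4 q0-a->q0 q0-b->q1 q0-c->q0 q1-a->q2 q1-b->q1 q1-c->q0 q2-a->q3 q2-b->q1 q2-c->q0 q3-a->q0 q3-b->q4 q3-c->q0 q4-a->q2 q4-b->q1 q4-c->q0

Let each state record the length of the longest suffix of the input read so far that is also a prefix of `baab`. q1 means the last symbol is `b`; q2 means the last 2 symbols are `ba`; q3 means the last 3 symbols are `baa`; q4 means the last 4 symbols are `baab`. Accept only at q4, where the string currently ends in `baab`.
A 5-state machine:
        a   b   c  
>  q0   q0  q1  q0 
   q1   q2  q1  q0 
   q2   q3  q1  q0 
   q3   q0  q4  q0 
 * q4   q2  q1  q0 
(> = start, * = accepting)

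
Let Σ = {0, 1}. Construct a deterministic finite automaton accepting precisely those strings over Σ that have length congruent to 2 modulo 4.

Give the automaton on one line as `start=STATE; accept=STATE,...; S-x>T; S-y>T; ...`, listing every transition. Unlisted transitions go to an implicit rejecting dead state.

start=S0; accept=S2; S0-0>S1; S0-1>S1; S1-0>S2; S1-1>S2; S2-0>S3; S2-1>S3; S3-0>S0; S3-1>S0

Count input length modulo 4: every symbol advances one step around the cycle S0 → S1 → S2 → S3 → S0. Accept at S2.
4 states suffice.
        0   1  
>  S0   S1  S1 
   S1   S2  S2 
 * S2   S3  S3 
   S3   S0  S0 
(> = start, * = accepting)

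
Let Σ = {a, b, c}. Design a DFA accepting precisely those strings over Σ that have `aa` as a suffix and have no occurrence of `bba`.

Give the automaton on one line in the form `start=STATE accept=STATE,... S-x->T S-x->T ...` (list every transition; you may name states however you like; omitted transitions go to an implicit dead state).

Build one automaton per condition and run them in lockstep. The first has 3 states tracking how much of the suffix `aa` has currently been matched; the second has 4 states tracking partial matches of the forbidden pattern `bba`. A product state is a pair (one from each), accepting exactly when both do. Minimizing collapses redundant product states.
A 6-state machine:
        a   b   c  
>  q0   q1  q2  q0 
   q1   q3  q2  q0 
   q2   q1  q4  q0 
 * q3   q3  q2  q0 
   q4   q5  q4  q0 
   q5   q5  q5  q5 
(> = start, * = accepting)

start=q0 accept=q3 q0-a->q1 q0-b->q2 q0-c->q0 q1-a->q3 q1-b->q2 q1-c->q0 q2-a->q1 q2-b->q4 q2-c->q0 q3-a->q3 q3-b->q2 q3-c->q0 q4-a->q5 q4-b->q4 q4-c->q0 q5-a->q5 q5-b->q5 q5-c->q5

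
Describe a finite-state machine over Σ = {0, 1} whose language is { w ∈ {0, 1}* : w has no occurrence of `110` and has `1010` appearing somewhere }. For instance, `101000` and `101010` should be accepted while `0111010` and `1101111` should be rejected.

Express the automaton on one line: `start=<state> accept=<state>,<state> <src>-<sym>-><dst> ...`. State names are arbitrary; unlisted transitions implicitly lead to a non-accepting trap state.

start=q0 accept=q6,q9,q12 q0-0->q0 q0-1->q1 q1-0->q2 q1-1->q3 q2-0->q0 q2-1->q4 q3-0->q5 q3-1->q3 q4-0->q6 q4-1->q3 q5-0->q7 q5-1->q8 q6-0->q6 q6-1->q9 q7-0->q7 q7-1->q10 q8-0->q11 q8-1->q10 q9-0->q6 q9-1->q12 q10-0->q5 q10-1->q10 q11-0->q11 q11-1->q11 q12-0->q11 q12-1->q12

Run two small machines in parallel and take their product. The first has 4 states tracking partial matches of the forbidden pattern `110`; the second has 5 states tracking whether and how much of `1010` has been seen. A product state is a pair (one from each), accepting exactly when both do.
          0    1  
>  q0     q0   q1 
   q1     q2   q3 
   q2     q0   q4 
   q3     q5   q3 
   q4     q6   q3 
   q5     q7   q8 
 * q6     q6   q9 
   q7     q7  q10 
   q8    q11  q10 
 * q9     q6  q12 
   q10    q5  q10 
   q11   q11  q11 
 * q12   q11  q12 
(> = start, * = accepting)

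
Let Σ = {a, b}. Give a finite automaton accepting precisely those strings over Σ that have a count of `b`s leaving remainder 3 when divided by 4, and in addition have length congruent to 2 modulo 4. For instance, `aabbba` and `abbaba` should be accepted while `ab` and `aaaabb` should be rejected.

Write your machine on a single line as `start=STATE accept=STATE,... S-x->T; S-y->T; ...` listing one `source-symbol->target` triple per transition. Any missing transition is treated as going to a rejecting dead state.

Build one automaton per condition and run them in lockstep. The first has 4 states tracking the count of `b`s modulo 4; the second has 4 states tracking the input length modulo 4. A product state is a pair (one from each), accepting exactly when both do.
          a    b  
>  q0     q1   q2 
   q1     q3   q4 
   q2     q4   q5 
   q3     q6   q7 
   q4     q7   q8 
   q5     q8   q9 
   q6     q0  q10 
   q7    q10  q11 
   q8    q11  q12 
   q9    q12   q0 
   q10    q2  q13 
   q11   q13  q14 
   q12   q14   q1 
   q13    q5  q15 
   q14   q15   q3 
 * q15    q9   q6 
(> = start, * = accepting)

start=q0; accept=q15; q0-a->q1; q0-b->q2; q1-a->q3; q1-b->q4; q2-a->q4; q2-b->q5; q3-a->q6; q3-b->q7; q4-a->q7; q4-b->q8; q5-a->q8; q5-b->q9; q6-a->q0; q6-b->q10; q7-a->q10; q7-b->q11; q8-a->q11; q8-b->q12; q9-a->q12; q9-b->q0; q10-a->q2; q10-b->q13; q11-a->q13; q11-b->q14; q12-a->q14; q12-b->q1; q13-a->q5; q13-b->q15; q14-a->q15; q14-b->q3; q15-a->q9; q15-b->q6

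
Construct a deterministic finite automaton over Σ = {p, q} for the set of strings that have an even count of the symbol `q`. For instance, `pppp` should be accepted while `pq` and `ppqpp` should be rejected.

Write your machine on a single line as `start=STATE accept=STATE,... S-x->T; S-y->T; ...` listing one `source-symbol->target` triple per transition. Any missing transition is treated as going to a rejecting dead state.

Keep the running count of `q`s modulo 2: each `q` advances along the cycle S0 → S1 → S0 while other symbols loop. Accept at S0.
2 states suffice.
        p   q  
>* S0   S0  S1 
   S1   S1  S0 
(> = start, * = accepting)

start=S0; accept=S0; S0-p->S0; S0-q->S1; S1-p->S1; S1-q->S0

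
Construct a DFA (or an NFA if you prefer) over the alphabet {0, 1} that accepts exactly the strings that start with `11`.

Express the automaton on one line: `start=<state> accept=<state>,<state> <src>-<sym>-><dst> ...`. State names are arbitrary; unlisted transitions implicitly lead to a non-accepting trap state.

Check the first 2 symbols one by one: q0 through q1 record how many have matched `11` so far; any wrong symbol goes to the dead state q3. After all 2 match we enter the accepting sink q2.
        0   1  
>  q0   q3  q1 
   q1   q3  q2 
 * q2   q2  q2 
   q3   q3  q3 
(> = start, * = accepting)

start=q0 accept=q2 q0-0->q3 q0-1->q1 q1-0->q3 q1-1->q2 q2-0->q2 q2-1->q2 q3-0->q3 q3-1->q3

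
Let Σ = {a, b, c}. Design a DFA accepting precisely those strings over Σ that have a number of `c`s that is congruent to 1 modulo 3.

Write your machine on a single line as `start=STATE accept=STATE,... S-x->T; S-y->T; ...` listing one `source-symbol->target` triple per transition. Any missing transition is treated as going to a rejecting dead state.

Keep the running count of `c`s modulo 3: each `c` advances along the cycle S0 → S1 → S2 → S0 while other symbols loop. Accept at S1.
A 3-state machine:
        a   b   c  
>  S0   S0  S0  S1 
 * S1   S1  S1  S2 
   S2   S2  S2  S0 
(> = start, * = accepting)

start=S0; accept=S1; S0-a->S0; S0-b->S0; S0-c->S1; S1-a->S1; S1-b->S1; S1-c->S2; S2-a->S2; S2-b->S2; S2-c->S0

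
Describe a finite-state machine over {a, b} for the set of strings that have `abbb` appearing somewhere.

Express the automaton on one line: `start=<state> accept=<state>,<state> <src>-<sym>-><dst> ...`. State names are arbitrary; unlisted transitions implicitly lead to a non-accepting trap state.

States s0..s3 record the length of the longest prefix of `abbb` that matches the current input suffix. Reaching s4 means `abbb` has been seen, and we stay there forever. Accept from s4.
        a   b  
>  s0   s1  s0 
   s1   s1  s2 
   s2   s1  s3 
   s3   s1  s4 
 * s4   s4  s4 
(> = start, * = accepting)

start=s0 accept=s4 s0-a->s1 s0-b->s0 s1-a->s1 s1-b->s2 s2-a->s1 s2-b->s3 s3-a->s1 s3-b->s4 s4-a->s4 s4-b->s4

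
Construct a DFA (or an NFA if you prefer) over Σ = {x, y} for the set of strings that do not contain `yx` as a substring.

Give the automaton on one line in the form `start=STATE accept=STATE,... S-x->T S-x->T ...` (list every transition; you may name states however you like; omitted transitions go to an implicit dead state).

start=q0 accept=q0,q1 q0-x->q0 q0-y->q1 q1-x->q2 q1-y->q1 q2-x->q2 q2-y->q2

This is the complement of 'contains `yx`'. Use the same substring-matching states — q0 through q2 holding how much of `yx` has just been matched — but flip the accepting set: everything except the trap q2 accepts.
3 states suffice.
        x   y  
>* q0   q0  q1 
 * q1   q2  q1 
   q2   q2  q2 
(> = start, * = accepting)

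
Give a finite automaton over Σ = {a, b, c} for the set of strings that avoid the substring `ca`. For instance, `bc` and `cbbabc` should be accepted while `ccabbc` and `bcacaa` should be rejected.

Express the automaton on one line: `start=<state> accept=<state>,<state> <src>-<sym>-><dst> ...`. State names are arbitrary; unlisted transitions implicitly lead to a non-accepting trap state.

This is the complement of 'contains `ca`'. Use the same substring-matching states — s0 through s2 holding how much of `ca` has just been matched — but flip the accepting set: everything except the trap s2 accepts.
3 states suffice.
        a   b   c  
>* s0   s0  s0  s1 
 * s1   s2  s0  s1 
   s2   s2  s2  s2 
(> = start, * = accepting)

start=s0 accept=s0,s1 s0-a->s0 s0-b->s0 s0-c->s1 s1-a->s2 s1-b->s0 s1-c->s1 s2-a->s2 s2-b->s2 s2-c->s2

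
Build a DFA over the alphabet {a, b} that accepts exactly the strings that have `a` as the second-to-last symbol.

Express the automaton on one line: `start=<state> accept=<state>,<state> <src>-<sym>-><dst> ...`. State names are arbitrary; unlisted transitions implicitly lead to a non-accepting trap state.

start=S0 accept=S3,S4 S0-a->S1 S0-b->S2 S1-a->S3 S1-b->S4 S2-a->S5 S2-b->S6 S3-a->S3 S3-b->S4 S4-a->S5 S4-b->S6 S5-a->S3 S5-b->S4 S6-a->S5 S6-b->S6

A DFA must remember the last 2 symbols (since which symbol is second-to-last isn't known until the input ends). Use one state per possible window of the last ≤2 symbols; accept from those whose window starts with `a`.
        a   b  
>  S0   S1  S2 
   S1   S3  S4 
   S2   S5  S6 
 * S3   S3  S4 
 * S4   S5  S6 
   S5   S3  S4 
   S6   S5  S6 
(> = start, * = accepting)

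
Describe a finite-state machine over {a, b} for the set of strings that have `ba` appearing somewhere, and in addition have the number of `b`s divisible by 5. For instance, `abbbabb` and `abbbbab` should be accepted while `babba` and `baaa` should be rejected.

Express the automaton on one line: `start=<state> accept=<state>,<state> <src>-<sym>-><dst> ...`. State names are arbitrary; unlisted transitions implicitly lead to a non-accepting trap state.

start=q0 accept=q10 q0-a->q0 q0-b->q1 q1-a->q2 q1-b->q3 q2-a->q2 q2-b->q4 q3-a->q4 q3-b->q5 q4-a->q4 q4-b->q6 q5-a->q6 q5-b->q7 q6-a->q6 q6-b->q8 q7-a->q8 q7-b->q9 q8-a->q8 q8-b->q10 q9-a->q10 q9-b->q1 q10-a->q10 q10-b->q2

Build one automaton per condition and run them in lockstep. The first has 3 states tracking whether and how much of `ba` has been seen; the second has 5 states tracking the count of `b`s modulo 5. A product state is a pair (one from each), accepting exactly when both do.
          a    b  
>  q0     q0   q1 
   q1     q2   q3 
   q2     q2   q4 
   q3     q4   q5 
   q4     q4   q6 
   q5     q6   q7 
   q6     q6   q8 
   q7     q8   q9 
   q8     q8  q10 
   q9    q10   q1 
 * q10   q10   q2 
(> = start, * = accepting)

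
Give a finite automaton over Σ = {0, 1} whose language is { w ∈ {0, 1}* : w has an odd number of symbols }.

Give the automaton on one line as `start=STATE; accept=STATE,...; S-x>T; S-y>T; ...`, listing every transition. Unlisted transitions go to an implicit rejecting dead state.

Only the length mod 2 matters, so use a 2-cycle: from any state, every input symbol moves to the next state, wrapping q1 back to q0. Mark q1 accepting.
A 2-state machine:
        0   1  
>  q0   q1  q1 
 * q1   q0  q0 
(> = start, * = accepting)

start=q0; accept=q1; q0-0>q1; q0-1>q1; q1-0>q0; q1-1>q0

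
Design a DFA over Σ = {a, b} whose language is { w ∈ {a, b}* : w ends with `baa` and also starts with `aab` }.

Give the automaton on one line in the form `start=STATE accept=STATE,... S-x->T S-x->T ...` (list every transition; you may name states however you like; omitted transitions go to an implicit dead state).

start=q0 accept=q6 q0-a->q1 q0-b->q2 q1-a->q3 q1-b->q2 q2-a->q2 q2-b->q2 q3-a->q2 q3-b->q4 q4-a->q5 q4-b->q4 q5-a->q6 q5-b->q4 q6-a->q7 q6-b->q4 q7-a->q7 q7-b->q4

Handle the two conditions separately and then intersect. The first has 4 states tracking how much of the suffix `baa` has currently been matched; the second has 5 states tracking whether the input so far still matches the prefix `aab`. A product state is a pair (one from each), accepting exactly when both do. Minimizing collapses redundant product states.
8 states suffice.
        a   b  
>  q0   q1  q2 
   q1   q3  q2 
   q2   q2  q2 
   q3   q2  q4 
   q4   q5  q4 
   q5   q6  q4 
 * q6   q7  q4 
   q7   q7  q4 
(> = start, * = accepting)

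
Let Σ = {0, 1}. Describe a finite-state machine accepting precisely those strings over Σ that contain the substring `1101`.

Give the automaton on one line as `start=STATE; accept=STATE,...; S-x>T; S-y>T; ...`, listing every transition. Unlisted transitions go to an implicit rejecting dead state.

start=S0; accept=S4; S0-0>S0; S0-1>S1; S1-0>S0; S1-1>S2; S2-0>S3; S2-1>S2; S3-0>S0; S3-1>S4; S4-0>S4; S4-1>S4

Track how much of `1101` has been matched so far: state S0 is no progress, S4 is the absorbing accept state reached once `1101` has occurred. Intermediate states record partial matches; on a mismatch, fall back to the longest reusable overlap.
        0   1  
>  S0   S0  S1 
   S1   S0  S2 
   S2   S3  S2 
   S3   S0  S4 
 * S4   S4  S4 
(> = start, * = accepting)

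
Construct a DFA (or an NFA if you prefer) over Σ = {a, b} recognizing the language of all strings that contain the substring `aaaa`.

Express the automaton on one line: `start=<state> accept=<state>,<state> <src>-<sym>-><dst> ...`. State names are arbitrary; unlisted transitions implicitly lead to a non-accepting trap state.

start=s0 accept=s4 s0-a->s1 s0-b->s0 s1-a->s2 s1-b->s0 s2-a->s3 s2-b->s0 s3-a->s4 s3-b->s0 s4-a->s4 s4-b->s4

Track how much of `aaaa` has been matched so far: state s0 is no progress, s4 is the absorbing accept state reached once `aaaa` has occurred. Intermediate states record partial matches; on a mismatch, fall back to the longest reusable overlap.
A 5-state machine:
        a   b  
>  s0   s1  s0 
   s1   s2  s0 
   s2   s3  s0 
   s3   s4  s0 
 * s4   s4  s4 
(> = start, * = accepting)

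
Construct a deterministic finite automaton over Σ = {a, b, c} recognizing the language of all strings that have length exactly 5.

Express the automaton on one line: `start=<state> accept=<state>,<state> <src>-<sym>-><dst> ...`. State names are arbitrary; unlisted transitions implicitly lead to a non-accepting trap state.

start=q0 accept=q5 q0-a->q1 q0-b->q1 q0-c->q1 q1-a->q2 q1-b->q2 q1-c->q2 q2-a->q3 q2-b->q3 q2-c->q3 q3-a->q4 q3-b->q4 q3-c->q4 q4-a->q5 q4-b->q5 q4-c->q5 q5-a->q6 q5-b->q6 q5-c->q6 q6-a->q6 q6-b->q6 q6-c->q6

Count input length up to 6: every symbol moves from q0 toward q6, which means 'more than 5' and absorbs. Accept from {q5}.
A 7-state machine:
        a   b   c  
>  q0   q1  q1  q1 
   q1   q2  q2  q2 
   q2   q3  q3  q3 
   q3   q4  q4  q4 
   q4   q5  q5  q5 
 * q5   q6  q6  q6 
   q6   q6  q6  q6 
(> = start, * = accepting)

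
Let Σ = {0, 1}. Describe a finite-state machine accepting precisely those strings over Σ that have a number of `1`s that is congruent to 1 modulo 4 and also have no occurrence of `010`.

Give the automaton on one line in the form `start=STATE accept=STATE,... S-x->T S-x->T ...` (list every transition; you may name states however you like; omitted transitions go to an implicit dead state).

start=A accept=C,D,E A-0->B A-1->C B-0->B B-1->D C-0->E C-1->F D-0->G D-1->F E-0->E E-1->H F-0->I F-1->J G-0->G G-1->G H-0->G H-1->J I-0->I I-1->K J-0->L J-1->A K-0->G K-1->A L-0->L L-1->M M-0->G M-1->C

Handle the two conditions separately and then intersect. One (4 states) tracks the count of `1`s modulo 4; the other (4 states) tracks partial matches of the forbidden pattern `010`. Each combined state is a pair, one component from each; accept when both components accept. Equivalent product states are then merged.
       0  1 
>  A   B  C 
   B   B  D 
 * C   E  F 
 * D   G  F 
 * E   E  H 
   F   I  J 
   G   G  G 
   H   G  J 
   I   I  K 
   J   L  A 
   K   G  A 
   L   L  M 
   M   G  C 
(> = start, * = accepting)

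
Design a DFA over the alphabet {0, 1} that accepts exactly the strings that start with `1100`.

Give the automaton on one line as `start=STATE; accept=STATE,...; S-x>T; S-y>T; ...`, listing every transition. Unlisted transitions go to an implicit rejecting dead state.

Walk along `1100` while the input agrees: from q0 take `1` to q1, and so on. Any deviation drops to the rejecting sink q5. Once q4 is reached the prefix is confirmed and every continuation is accepted.
        0   1  
>  q0   q5  q1 
   q1   q5  q2 
   q2   q3  q5 
   q3   q4  q5 
 * q4   q4  q4 
   q5   q5  q5 
(> = start, * = accepting)

start=q0; accept=q4; q0-0>q5; q0-1>q1; q1-0>q5; q1-1>q2; q2-0>q3; q2-1>q5; q3-0>q4; q3-1>q5; q4-0>q4; q4-1>q4; q5-0>q5; q5-1>q5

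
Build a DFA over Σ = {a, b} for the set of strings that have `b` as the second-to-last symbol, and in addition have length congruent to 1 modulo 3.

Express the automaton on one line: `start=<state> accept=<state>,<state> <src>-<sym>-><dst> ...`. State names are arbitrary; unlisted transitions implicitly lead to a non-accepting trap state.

Build one automaton per condition and run them in lockstep. The first has 7 states tracking the last 2 symbols read; the second has 3 states tracking the input length modulo 3. A product state is a pair (one from each), accepting exactly when both do. Minimizing collapses redundant product states.
A 5-state machine:
        a   b  
>  s0   s1  s1 
   s1   s2  s2 
   s2   s0  s3 
   s3   s4  s4 
 * s4   s2  s2 
(> = start, * = accepting)

start=s0 accept=s4 s0-a->s1 s0-b->s1 s1-a->s2 s1-b->s2 s2-a->s0 s2-b->s3 s3-a->s4 s3-b->s4 s4-a->s2 s4-b->s2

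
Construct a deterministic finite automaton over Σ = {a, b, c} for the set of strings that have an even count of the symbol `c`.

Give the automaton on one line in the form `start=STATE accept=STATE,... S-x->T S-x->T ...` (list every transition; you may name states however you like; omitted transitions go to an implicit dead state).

start=S0 accept=S0 S0-a->S0 S0-b->S0 S0-c->S1 S1-a->S1 S1-b->S1 S1-c->S0

The only thing that matters is how many `c`s have appeared, reduced mod 2. Use one state per residue: S0 for 0, …, S1 for 1. Reading `c` moves to the next residue; anything else stays put. S0 is accepting.
A 2-state machine:
        a   b   c  
>* S0   S0  S0  S1 
   S1   S1  S1  S0 
(> = start, * = accepting)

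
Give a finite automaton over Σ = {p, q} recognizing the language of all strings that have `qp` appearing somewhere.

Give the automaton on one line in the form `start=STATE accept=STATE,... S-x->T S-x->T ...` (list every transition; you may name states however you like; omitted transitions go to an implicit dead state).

States A..B record the length of the longest prefix of `qp` that matches the current input suffix. Reaching C means `qp` has been seen, and we stay there forever. Accept from C.
       p  q 
>  A   A  B 
   B   C  B 
 * C   C  C 
(> = start, * = accepting)

start=A accept=C A-p->A A-q->B B-p->C B-q->B C-p->C C-q->C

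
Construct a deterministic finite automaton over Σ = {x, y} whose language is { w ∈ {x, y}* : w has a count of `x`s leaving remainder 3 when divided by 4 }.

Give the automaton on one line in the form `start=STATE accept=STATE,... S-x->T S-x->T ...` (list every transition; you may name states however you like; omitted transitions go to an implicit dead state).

Keep the running count of `x`s modulo 4: each `x` advances along the cycle q0 → q1 → q2 → q3 → q0 while other symbols loop. Accept at q3.
With 4 states:
        x   y  
>  q0   q1  q0 
   q1   q2  q1 
   q2   q3  q2 
 * q3   q0  q3 
(> = start, * = accepting)

start=q0 accept=q3 q0-x->q1 q0-y->q0 q1-x->q2 q1-y->q1 q2-x->q3 q2-y->q2 q3-x->q0 q3-y->q3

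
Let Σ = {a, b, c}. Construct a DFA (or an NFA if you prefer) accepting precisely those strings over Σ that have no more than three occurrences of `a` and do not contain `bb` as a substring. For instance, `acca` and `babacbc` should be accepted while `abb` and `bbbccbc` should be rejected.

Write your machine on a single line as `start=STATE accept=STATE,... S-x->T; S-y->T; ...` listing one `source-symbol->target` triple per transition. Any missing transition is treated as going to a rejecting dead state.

start=q0; accept=q0,q1,q2,q3,q4,q6,q7,q8; q0-a->q1; q0-b->q2; q0-c->q0; q1-a->q3; q1-b->q4; q1-c->q1; q2-a->q1; q2-b->q5; q2-c->q0; q3-a->q6; q3-b->q7; q3-c->q3; q4-a->q3; q4-b->q5; q4-c->q1; q5-a->q5; q5-b->q5; q5-c->q5; q6-a->q5; q6-b->q8; q6-c->q6; q7-a->q6; q7-b->q5; q7-c->q3; q8-a->q5; q8-b->q5; q8-c->q6

Handle the two conditions separately and then intersect. One (5 states) tracks the count of `a`s, saturating at 4; the other (3 states) tracks partial matches of the forbidden pattern `bb`. Each combined state is a pair, one component from each; accept when both components accept. Minimizing collapses redundant product states.
With 9 states:
        a   b   c  
>* q0   q1  q2  q0 
 * q1   q3  q4  q1 
 * q2   q1  q5  q0 
 * q3   q6  q7  q3 
 * q4   q3  q5  q1 
   q5   q5  q5  q5 
 * q6   q5  q8  q6 
 * q7   q6  q5  q3 
 * q8   q5  q5  q6 
(> = start, * = accepting)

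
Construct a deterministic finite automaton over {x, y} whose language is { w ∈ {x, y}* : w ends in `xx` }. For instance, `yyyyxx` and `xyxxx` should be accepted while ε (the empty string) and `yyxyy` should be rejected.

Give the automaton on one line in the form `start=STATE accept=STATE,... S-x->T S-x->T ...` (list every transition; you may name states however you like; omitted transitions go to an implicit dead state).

Remember how much of `xx` the current input suffix matches. State S0 means no match yet; S1 means the last symbol is `x`; S2 means the last 2 symbols are `xx`. Only S2 accepts. On a mismatch, fall back to the longest proper suffix that is still a prefix of `xx`.
A 3-state machine:
        x   y  
>  S0   S1  S0 
   S1   S2  S0 
 * S2   S2  S0 
(> = start, * = accepting)

start=S0 accept=S2 S0-x->S1 S0-y->S0 S1-x->S2 S1-y->S0 S2-x->S2 S2-y->S0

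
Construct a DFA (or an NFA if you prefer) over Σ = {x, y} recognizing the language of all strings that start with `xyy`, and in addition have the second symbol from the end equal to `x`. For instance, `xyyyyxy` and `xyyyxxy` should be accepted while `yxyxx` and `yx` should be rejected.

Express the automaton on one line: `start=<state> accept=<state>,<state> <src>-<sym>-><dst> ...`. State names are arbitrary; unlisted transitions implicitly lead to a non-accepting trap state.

Run two small machines in parallel and take their product. One (5 states) tracks whether the input so far still matches the prefix `xyy`; the other (7 states) tracks the last 2 symbols read. Each combined state is a pair, one component from each; accept when both components accept.
          x    y  
>  q0     q1   q2 
   q1     q3   q4 
   q2     q5   q6 
   q3     q3   q7 
   q4     q5   q8 
   q5     q3   q7 
   q6     q5   q6 
   q7     q5   q6 
   q8     q9   q8 
   q9    q10  q11 
 * q10   q10  q11 
 * q11    q9   q8 
(> = start, * = accepting)

start=q0 accept=q10,q11 q0-x->q1 q0-y->q2 q1-x->q3 q1-y->q4 q2-x->q5 q2-y->q6 q3-x->q3 q3-y->q7 q4-x->q5 q4-y->q8 q5-x->q3 q5-y->q7 q6-x->q5 q6-y->q6 q7-x->q5 q7-y->q6 q8-x->q9 q8-y->q8 q9-x->q10 q9-y->q11 q10-x->q10 q10-y->q11 q11-x->q9 q11-y->q8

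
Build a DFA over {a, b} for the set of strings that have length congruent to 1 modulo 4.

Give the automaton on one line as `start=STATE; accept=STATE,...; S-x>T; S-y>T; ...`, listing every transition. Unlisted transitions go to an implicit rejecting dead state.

Only the length mod 4 matters, so use a 4-cycle: from any state, every input symbol moves to the next state, wrapping s3 back to s0. Mark s1 accepting.
        a   b  
>  s0   s1  s1 
 * s1   s2  s2 
   s2   s3  s3 
   s3   s0  s0 
(> = start, * = accepting)

start=s0; accept=s1; s0-a>s1; s0-b>s1; s1-a>s2; s1-b>s2; s2-a>s3; s2-b>s3; s3-a>s0; s3-b>s0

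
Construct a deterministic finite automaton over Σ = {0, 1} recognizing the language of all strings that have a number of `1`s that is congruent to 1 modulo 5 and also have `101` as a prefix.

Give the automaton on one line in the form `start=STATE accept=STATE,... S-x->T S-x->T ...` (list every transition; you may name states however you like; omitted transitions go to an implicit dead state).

start=q0 accept=q12 q0-0->q1 q0-1->q2 q1-0->q1 q1-1->q3 q2-0->q4 q2-1->q5 q3-0->q3 q3-1->q5 q4-0->q3 q4-1->q6 q5-0->q5 q5-1->q7 q6-0->q6 q6-1->q8 q7-0->q7 q7-1->q9 q8-0->q8 q8-1->q10 q9-0->q9 q9-1->q1 q10-0->q10 q10-1->q11 q11-0->q11 q11-1->q12 q12-0->q12 q12-1->q6

Run two small machines in parallel and take their product. One (5 states) tracks the count of `1`s modulo 5; the other (5 states) tracks whether the input so far still matches the prefix `101`. Each combined state is a pair, one component from each; accept when both components accept.
          0    1  
>  q0     q1   q2 
   q1     q1   q3 
   q2     q4   q5 
   q3     q3   q5 
   q4     q3   q6 
   q5     q5   q7 
   q6     q6   q8 
   q7     q7   q9 
   q8     q8  q10 
   q9     q9   q1 
   q10   q10  q11 
   q11   q11  q12 
 * q12   q12   q6 
(> = start, * = accepting)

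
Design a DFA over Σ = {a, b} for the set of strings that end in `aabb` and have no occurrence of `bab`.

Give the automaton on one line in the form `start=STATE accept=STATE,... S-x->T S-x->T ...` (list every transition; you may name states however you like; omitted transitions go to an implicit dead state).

start=q0 accept=q7 q0-a->q1 q0-b->q2 q1-a->q3 q1-b->q2 q2-a->q4 q2-b->q2 q3-a->q3 q3-b->q5 q4-a->q3 q4-b->q6 q5-a->q4 q5-b->q7 q6-a->q8 q6-b->q6 q7-a->q4 q7-b->q2 q8-a->q9 q8-b->q6 q9-a->q9 q9-b->q10 q10-a->q8 q10-b->q11 q11-a->q8 q11-b->q6

Run two small machines in parallel and take their product. One (5 states) tracks how much of the suffix `aabb` has currently been matched; the other (4 states) tracks partial matches of the forbidden pattern `bab`. Each combined state is a pair, one component from each; accept when both components accept.
With 12 states:
          a    b  
>  q0     q1   q2 
   q1     q3   q2 
   q2     q4   q2 
   q3     q3   q5 
   q4     q3   q6 
   q5     q4   q7 
   q6     q8   q6 
 * q7     q4   q2 
   q8     q9   q6 
   q9     q9  q10 
   q10    q8  q11 
   q11    q8   q6 
(> = start, * = accepting)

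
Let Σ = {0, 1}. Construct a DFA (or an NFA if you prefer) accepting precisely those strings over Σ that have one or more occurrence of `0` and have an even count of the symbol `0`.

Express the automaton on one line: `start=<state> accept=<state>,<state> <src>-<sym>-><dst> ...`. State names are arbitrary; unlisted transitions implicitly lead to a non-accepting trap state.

start=A accept=C A-0->B A-1->A B-0->C B-1->B C-0->B C-1->C

Build one automaton per condition and run them in lockstep. One (3 states) tracks the count of `0`s, saturating at 2; the other (2 states) tracks the count of `0`s modulo 2. Each combined state is a pair, one component from each; accept when both components accept. Equivalent product states are then merged.
With 3 states:
       0  1 
>  A   B  A 
   B   C  B 
 * C   B  C 
(> = start, * = accepting)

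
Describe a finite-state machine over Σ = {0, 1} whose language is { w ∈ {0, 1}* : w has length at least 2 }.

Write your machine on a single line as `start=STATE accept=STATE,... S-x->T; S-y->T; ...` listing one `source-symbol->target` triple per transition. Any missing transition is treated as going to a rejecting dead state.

Count input length up to 3: every symbol moves from q0 toward q3, which means 'more than 2' and absorbs. Accept from {q2, q3}.
With 4 states:
        0   1  
>  q0   q1  q1 
   q1   q2  q2 
 * q2   q3  q3 
 * q3   q3  q3 
(> = start, * = accepting)

start=q0; accept=q2,q3; q0-0->q1; q0-1->q1; q1-0->q2; q1-1->q2; q2-0->q3; q2-1->q3; q3-0->q3; q3-1->q3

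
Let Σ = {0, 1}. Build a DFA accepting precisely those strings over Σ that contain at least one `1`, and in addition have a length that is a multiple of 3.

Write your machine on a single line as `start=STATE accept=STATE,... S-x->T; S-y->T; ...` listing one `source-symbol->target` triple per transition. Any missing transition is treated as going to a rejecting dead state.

Handle the two conditions separately and then intersect. The first has 3 states tracking the count of `1`s, saturating at 2; the second has 3 states tracking the input length modulo 3. A product state is a pair (one from each), accepting exactly when both do. After merging equivalent states the machine shrinks.
6 states suffice.
        0   1  
>  s0   s1  s2 
   s1   s3  s4 
   s2   s4  s4 
   s3   s0  s5 
   s4   s5  s5 
 * s5   s2  s2 
(> = start, * = accepting)

start=s0; accept=s5; s0-0->s1; s0-1->s2; s1-0->s3; s1-1->s4; s2-0->s4; s2-1->s4; s3-0->s0; s3-1->s5; s4-0->s5; s4-1->s5; s5-0->s2; s5-1->s2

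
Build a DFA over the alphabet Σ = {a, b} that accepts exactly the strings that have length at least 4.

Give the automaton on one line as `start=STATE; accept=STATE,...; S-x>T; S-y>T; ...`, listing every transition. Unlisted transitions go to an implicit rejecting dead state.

Count input length up to 5: every symbol moves from q0 toward q5, which means 'more than 4' and absorbs. Accept from {q4, q5}.
With 6 states:
        a   b  
>  q0   q1  q1 
   q1   q2  q2 
   q2   q3  q3 
   q3   q4  q4 
 * q4   q5  q5 
 * q5   q5  q5 
(> = start, * = accepting)

start=q0; accept=q4,q5; q0-a>q1; q0-b>q1; q1-a>q2; q1-b>q2; q2-a>q3; q2-b>q3; q3-a>q4; q3-b>q4; q4-a>q5; q4-b>q5; q5-a>q5; q5-b>q5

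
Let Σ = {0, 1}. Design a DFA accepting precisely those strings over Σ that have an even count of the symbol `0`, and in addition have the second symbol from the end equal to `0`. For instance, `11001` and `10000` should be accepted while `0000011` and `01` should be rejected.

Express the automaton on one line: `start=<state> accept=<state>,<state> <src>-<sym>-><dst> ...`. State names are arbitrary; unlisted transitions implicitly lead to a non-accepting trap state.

start=A accept=C,E A-0->B A-1->A B-0->C B-1->D C-0->B C-1->E D-0->F D-1->D E-0->B E-1->A F-0->B F-1->E

Handle the two conditions separately and then intersect. The first has 2 states tracking the count of `0`s modulo 2; the second has 7 states tracking the last 2 symbols read. A product state is a pair (one from each), accepting exactly when both do. After merging equivalent states the machine shrinks.
       0  1 
>  A   B  A 
   B   C  D 
 * C   B  E 
   D   F  D 
 * E   B  A 
   F   B  E 
(> = start, * = accepting)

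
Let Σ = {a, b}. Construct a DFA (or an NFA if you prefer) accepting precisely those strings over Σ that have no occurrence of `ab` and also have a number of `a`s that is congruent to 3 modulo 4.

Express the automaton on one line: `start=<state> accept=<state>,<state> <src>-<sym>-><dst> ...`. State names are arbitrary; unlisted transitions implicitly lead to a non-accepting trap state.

Run two small machines in parallel and take their product. The first has 3 states tracking partial matches of the forbidden pattern `ab`; the second has 4 states tracking the count of `a`s modulo 4. A product state is a pair (one from each), accepting exactly when both do.
With 9 states:
        a   b  
>  q0   q1  q0 
   q1   q2  q3 
   q2   q4  q5 
   q3   q5  q3 
 * q4   q6  q7 
   q5   q7  q5 
   q6   q1  q8 
   q7   q8  q7 
   q8   q3  q8 
(> = start, * = accepting)

start=q0 accept=q4 q0-a->q1 q0-b->q0 q1-a->q2 q1-b->q3 q2-a->q4 q2-b->q5 q3-a->q5 q3-b->q3 q4-a->q6 q4-b->q7 q5-a->q7 q5-b->q5 q6-a->q1 q6-b->q8 q7-a->q8 q7-b->q7 q8-a->q3 q8-b->q8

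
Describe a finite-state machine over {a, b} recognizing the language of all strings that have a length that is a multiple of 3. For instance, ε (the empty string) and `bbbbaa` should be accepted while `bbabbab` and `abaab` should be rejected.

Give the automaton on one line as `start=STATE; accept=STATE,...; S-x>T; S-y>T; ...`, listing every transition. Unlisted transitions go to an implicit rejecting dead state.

start=S0; accept=S0; S0-a>S1; S0-b>S1; S1-a>S2; S1-b>S2; S2-a>S0; S2-b>S0

Only the length mod 3 matters, so use a 3-cycle: from any state, every input symbol moves to the next state, wrapping S2 back to S0. Mark S0 accepting.
A 3-state machine:
        a   b  
>* S0   S1  S1 
   S1   S2  S2 
   S2   S0  S0 
(> = start, * = accepting)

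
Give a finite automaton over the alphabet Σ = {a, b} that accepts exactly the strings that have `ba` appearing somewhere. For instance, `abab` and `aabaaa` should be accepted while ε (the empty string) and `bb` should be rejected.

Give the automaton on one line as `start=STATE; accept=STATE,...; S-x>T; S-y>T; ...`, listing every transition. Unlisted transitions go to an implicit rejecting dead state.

start=S0; accept=S2; S0-a>S0; S0-b>S1; S1-a>S2; S1-b>S1; S2-a>S2; S2-b>S2

Track how much of `ba` has been matched so far: state S0 is no progress, S2 is the absorbing accept state reached once `ba` has occurred. Intermediate states record partial matches; on a mismatch, fall back to the longest reusable overlap.
A 3-state machine:
        a   b  
>  S0   S0  S1 
   S1   S2  S1 
 * S2   S2  S2 
(> = start, * = accepting)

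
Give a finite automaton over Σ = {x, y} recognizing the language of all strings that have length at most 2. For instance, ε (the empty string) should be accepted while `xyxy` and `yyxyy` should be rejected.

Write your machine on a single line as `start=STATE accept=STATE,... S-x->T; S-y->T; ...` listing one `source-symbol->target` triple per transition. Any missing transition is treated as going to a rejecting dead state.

Count input length up to 3: every symbol moves from A toward D, which means 'more than 2' and absorbs. Accept from {A, B, C}.
       x  y 
>* A   B  B 
 * B   C  C 
 * C   D  D 
   D   D  D 
(> = start, * = accepting)

start=A; accept=A,B,C; A-x->B; A-y->B; B-x->C; B-y->C; C-x->D; C-y->D; D-x->D; D-y->D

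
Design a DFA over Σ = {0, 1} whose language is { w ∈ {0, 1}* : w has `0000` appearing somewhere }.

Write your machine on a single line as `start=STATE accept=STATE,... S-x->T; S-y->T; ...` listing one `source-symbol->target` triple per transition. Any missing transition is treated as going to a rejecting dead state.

start=A; accept=E; A-0->B; A-1->A; B-0->C; B-1->A; C-0->D; C-1->A; D-0->E; D-1->A; E-0->E; E-1->E

States A..D record the length of the longest prefix of `0000` that matches the current input suffix. Reaching E means `0000` has been seen, and we stay there forever. Accept from E.
A 5-state machine:
       0  1 
>  A   B  A 
   B   C  A 
   C   D  A 
   D   E  A 
 * E   E  E 
(> = start, * = accepting)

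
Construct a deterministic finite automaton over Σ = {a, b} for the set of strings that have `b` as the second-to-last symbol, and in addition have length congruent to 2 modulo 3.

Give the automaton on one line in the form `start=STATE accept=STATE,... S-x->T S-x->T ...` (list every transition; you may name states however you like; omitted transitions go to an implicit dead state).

Build one automaton per condition and run them in lockstep. The first has 7 states tracking the last 2 symbols read; the second has 3 states tracking the input length modulo 3. A product state is a pair (one from each), accepting exactly when both do.
A 15-state machine:
          a    b  
>  s0     s1   s2 
   s1     s3   s4 
   s2     s5   s6 
   s3     s7   s8 
   s4     s9  s10 
 * s5     s7   s8 
 * s6     s9  s10 
   s7    s11  s12 
   s8    s13  s14 
   s9    s11  s12 
   s10   s13  s14 
   s11    s3   s4 
   s12    s5   s6 
   s13    s3   s4 
   s14    s5   s6 
(> = start, * = accepting)

start=s0 accept=s5,s6 s0-a->s1 s0-b->s2 s1-a->s3 s1-b->s4 s2-a->s5 s2-b->s6 s3-a->s7 s3-b->s8 s4-a->s9 s4-b->s10 s5-a->s7 s5-b->s8 s6-a->s9 s6-b->s10 s7-a->s11 s7-b->s12 s8-a->s13 s8-b->s14 s9-a->s11 s9-b->s12 s10-a->s13 s10-b->s14 s11-a->s3 s11-b->s4 s12-a->s5 s12-b->s6 s13-a->s3 s13-b->s4 s14-a->s5 s14-b->s6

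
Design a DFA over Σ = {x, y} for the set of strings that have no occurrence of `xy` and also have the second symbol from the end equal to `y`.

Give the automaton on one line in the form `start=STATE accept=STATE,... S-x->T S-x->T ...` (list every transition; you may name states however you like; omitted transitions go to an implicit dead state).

Build one automaton per condition and run them in lockstep. One (3 states) tracks partial matches of the forbidden pattern `xy`; the other (7 states) tracks the last 2 symbols read. Each combined state is a pair, one component from each; accept when both components accept.
A 10-state machine:
        x   y  
>  s0   s1  s2 
   s1   s3  s4 
   s2   s5  s6 
   s3   s3  s4 
   s4   s7  s8 
 * s5   s3  s4 
 * s6   s5  s6 
   s7   s9  s4 
   s8   s7  s8 
   s9   s9  s4 
(> = start, * = accepting)

start=s0 accept=s5,s6 s0-x->s1 s0-y->s2 s1-x->s3 s1-y->s4 s2-x->s5 s2-y->s6 s3-x->s3 s3-y->s4 s4-x->s7 s4-y->s8 s5-x->s3 s5-y->s4 s6-x->s5 s6-y->s6 s7-x->s9 s7-y->s4 s8-x->s7 s8-y->s8 s9-x->s9 s9-y->s4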